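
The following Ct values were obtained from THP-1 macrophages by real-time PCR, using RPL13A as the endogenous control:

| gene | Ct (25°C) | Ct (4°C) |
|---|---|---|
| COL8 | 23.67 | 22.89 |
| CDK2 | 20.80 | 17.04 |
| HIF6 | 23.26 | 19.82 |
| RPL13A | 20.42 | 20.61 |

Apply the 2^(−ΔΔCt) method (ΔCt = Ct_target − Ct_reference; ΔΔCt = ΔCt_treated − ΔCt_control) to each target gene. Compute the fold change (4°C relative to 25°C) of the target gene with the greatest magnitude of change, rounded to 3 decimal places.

15.455

COL8: ΔΔCt = (22.89−20.61) − (23.67−20.42) = 2.28 − 3.25 = -0.97; fold change = 2^0.97 = 1.959
CDK2: ΔΔCt = (17.04−20.61) − (20.80−20.42) = -3.57 − 0.38 = -3.95; fold change = 2^3.95 = 15.455
HIF6: ΔΔCt = (19.82−20.61) − (23.26−20.42) = -0.79 − 2.84 = -3.63; fold change = 2^3.63 = 12.381
CDK2 has the largest |ΔΔCt| = 3.95.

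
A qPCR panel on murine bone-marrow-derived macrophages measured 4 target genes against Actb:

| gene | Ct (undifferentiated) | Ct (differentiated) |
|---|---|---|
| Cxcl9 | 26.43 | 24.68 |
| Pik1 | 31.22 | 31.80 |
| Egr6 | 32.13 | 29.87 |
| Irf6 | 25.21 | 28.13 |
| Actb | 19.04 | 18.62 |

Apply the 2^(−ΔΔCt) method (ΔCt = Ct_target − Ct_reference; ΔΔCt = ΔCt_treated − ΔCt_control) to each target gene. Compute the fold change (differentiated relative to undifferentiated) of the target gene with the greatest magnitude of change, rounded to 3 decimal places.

0.099

Cxcl9: ΔΔCt = (24.68−18.62) − (26.43−19.04) = 6.06 − 7.39 = -1.33; fold change = 2^1.33 = 2.514
Pik1: ΔΔCt = (31.80−18.62) − (31.22−19.04) = 13.18 − 12.18 = 1.00; fold change = 2^-1.00 = 0.500
Egr6: ΔΔCt = (29.87−18.62) − (32.13−19.04) = 11.25 − 13.09 = -1.84; fold change = 2^1.84 = 3.580
Irf6: ΔΔCt = (28.13−18.62) − (25.21−19.04) = 9.51 − 6.17 = 3.34; fold change = 2^-3.34 = 0.099
Irf6 has the largest |ΔΔCt| = 3.34.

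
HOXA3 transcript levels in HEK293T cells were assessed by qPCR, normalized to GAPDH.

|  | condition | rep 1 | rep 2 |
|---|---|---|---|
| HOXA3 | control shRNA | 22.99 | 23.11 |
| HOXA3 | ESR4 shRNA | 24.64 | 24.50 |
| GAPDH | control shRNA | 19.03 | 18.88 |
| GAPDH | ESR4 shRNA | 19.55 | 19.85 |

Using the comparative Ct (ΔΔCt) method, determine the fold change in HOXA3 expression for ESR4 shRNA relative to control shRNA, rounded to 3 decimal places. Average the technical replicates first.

0.584

Mean Ct: HOXA3 control shRNA 23.050; HOXA3 ESR4 shRNA 24.570; GAPDH control shRNA 18.955; GAPDH ESR4 shRNA 19.700
ΔCt(control shRNA) = 23.050 − 18.955 = 4.095
ΔCt(ESR4 shRNA) = 24.570 − 19.700 = 4.870
ΔΔCt = 4.870 − 4.095 = 0.775
Fold change = 2^(−0.775) = 0.5844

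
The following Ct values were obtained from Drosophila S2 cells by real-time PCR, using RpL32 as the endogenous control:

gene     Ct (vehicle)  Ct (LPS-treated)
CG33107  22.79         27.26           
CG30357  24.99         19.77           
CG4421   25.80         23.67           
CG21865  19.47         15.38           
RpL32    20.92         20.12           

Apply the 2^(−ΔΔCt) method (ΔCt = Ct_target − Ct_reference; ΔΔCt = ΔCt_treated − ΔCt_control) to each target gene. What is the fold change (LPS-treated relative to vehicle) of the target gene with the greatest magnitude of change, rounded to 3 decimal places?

CG33107: ΔΔCt = (27.26−20.12) − (22.79−20.92) = 7.14 − 1.87 = 5.27; fold change = 2^-5.27 = 0.026
CG30357: ΔΔCt = (19.77−20.12) − (24.99−20.92) = -0.35 − 4.07 = -4.42; fold change = 2^4.42 = 21.407
CG4421: ΔΔCt = (23.67−20.12) − (25.80−20.92) = 3.55 − 4.88 = -1.33; fold change = 2^1.33 = 2.514
CG21865: ΔΔCt = (15.38−20.12) − (19.47−20.92) = -4.74 − (-1.45) = -3.29; fold change = 2^3.29 = 9.781
CG33107 has the largest |ΔΔCt| = 5.27.

0.026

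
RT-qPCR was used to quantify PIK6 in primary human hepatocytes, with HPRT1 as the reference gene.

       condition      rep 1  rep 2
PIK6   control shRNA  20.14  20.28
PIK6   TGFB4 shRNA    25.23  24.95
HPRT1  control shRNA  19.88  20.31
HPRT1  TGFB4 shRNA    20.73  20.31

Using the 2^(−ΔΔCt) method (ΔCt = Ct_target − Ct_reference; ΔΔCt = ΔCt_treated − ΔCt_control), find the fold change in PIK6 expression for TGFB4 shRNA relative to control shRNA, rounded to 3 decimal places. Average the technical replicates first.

0.046

Mean Ct: PIK6 control shRNA 20.210; PIK6 TGFB4 shRNA 25.090; HPRT1 control shRNA 20.095; HPRT1 TGFB4 shRNA 20.520
ΔCt(control shRNA) = 20.210 − 20.095 = 0.115
ΔCt(TGFB4 shRNA) = 25.090 − 20.520 = 4.570
ΔΔCt = 4.570 − 0.115 = 4.455
Fold change = 2^(−4.455) = 0.0456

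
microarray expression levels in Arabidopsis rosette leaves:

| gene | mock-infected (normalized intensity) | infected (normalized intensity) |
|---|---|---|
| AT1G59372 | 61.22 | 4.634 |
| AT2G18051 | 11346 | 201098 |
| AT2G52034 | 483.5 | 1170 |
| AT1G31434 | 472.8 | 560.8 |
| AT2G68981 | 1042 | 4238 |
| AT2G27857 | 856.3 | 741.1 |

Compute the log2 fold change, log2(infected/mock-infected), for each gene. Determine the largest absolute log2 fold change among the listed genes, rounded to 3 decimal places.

4.148

log2(4.634/61.22) = -3.724  (AT1G59372)
log2(201098/11346) = 4.148  (AT2G18051)
log2(1170/483.5) = 1.275  (AT2G52034)
log2(560.8/472.8) = 0.246  (AT1G31434)
log2(4238/1042) = 2.024  (AT2G68981)
log2(741.1/856.3) = -0.208  (AT2G27857)
The largest magnitude belongs to AT2G18051.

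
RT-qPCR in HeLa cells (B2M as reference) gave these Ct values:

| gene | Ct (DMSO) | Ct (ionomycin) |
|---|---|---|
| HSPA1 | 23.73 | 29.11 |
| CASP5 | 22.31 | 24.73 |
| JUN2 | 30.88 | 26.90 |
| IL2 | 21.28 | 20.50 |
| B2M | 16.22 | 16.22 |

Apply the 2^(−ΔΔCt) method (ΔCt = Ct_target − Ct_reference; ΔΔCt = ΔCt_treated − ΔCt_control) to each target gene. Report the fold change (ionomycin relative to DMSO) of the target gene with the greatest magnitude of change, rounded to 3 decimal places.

0.024

HSPA1: ΔΔCt = (29.11−16.22) − (23.73−16.22) = 12.89 − 7.51 = 5.38; fold change = 2^-5.38 = 0.024
CASP5: ΔΔCt = (24.73−16.22) − (22.31−16.22) = 8.51 − 6.09 = 2.42; fold change = 2^-2.42 = 0.187
JUN2: ΔΔCt = (26.90−16.22) − (30.88−16.22) = 10.68 − 14.66 = -3.98; fold change = 2^3.98 = 15.780
IL2: ΔΔCt = (20.50−16.22) − (21.28−16.22) = 4.28 − 5.06 = -0.78; fold change = 2^0.78 = 1.717
HSPA1 has the largest |ΔΔCt| = 5.38.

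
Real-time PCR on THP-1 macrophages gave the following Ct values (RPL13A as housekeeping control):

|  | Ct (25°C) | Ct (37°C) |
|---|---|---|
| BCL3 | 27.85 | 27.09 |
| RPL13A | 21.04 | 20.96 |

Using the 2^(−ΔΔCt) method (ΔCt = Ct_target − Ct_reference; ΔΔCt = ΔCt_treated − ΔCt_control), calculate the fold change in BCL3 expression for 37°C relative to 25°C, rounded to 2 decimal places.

ΔCt(25°C) = 27.850 − 21.040 = 6.810
ΔCt(37°C) = 27.090 − 20.960 = 6.130
ΔΔCt = 6.130 − 6.810 = -0.680
Fold change = 2^(−(-0.680)) = 2^0.680 = 1.602

1.60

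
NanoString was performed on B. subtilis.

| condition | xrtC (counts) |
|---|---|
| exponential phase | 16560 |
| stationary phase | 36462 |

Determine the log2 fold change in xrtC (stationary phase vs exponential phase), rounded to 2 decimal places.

Fold change = 36462 / 16560 = 2.2018
log2(2.2018) = 1.139

1.14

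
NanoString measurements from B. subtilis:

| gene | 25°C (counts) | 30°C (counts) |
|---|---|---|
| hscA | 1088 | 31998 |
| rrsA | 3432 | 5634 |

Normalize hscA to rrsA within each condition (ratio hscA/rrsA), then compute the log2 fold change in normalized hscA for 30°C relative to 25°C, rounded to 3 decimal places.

hscA/rrsA (25°C) = 1088 / 3432 = 0.31702
hscA/rrsA (30°C) = 31998 / 5634 = 5.6794
Fold change = 5.6794 / 0.31702 = 17.9153
log2(17.9153) = 4.1631

4.163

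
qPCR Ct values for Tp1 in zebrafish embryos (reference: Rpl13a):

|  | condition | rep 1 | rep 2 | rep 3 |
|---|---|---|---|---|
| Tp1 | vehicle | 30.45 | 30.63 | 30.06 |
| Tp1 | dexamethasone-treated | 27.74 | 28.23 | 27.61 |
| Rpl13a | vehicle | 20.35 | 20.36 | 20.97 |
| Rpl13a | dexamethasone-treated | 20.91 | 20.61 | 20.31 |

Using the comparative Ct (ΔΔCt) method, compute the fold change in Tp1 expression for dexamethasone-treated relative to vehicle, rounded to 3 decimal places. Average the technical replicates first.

5.938

Mean Ct: Tp1 vehicle 30.380; Tp1 dexamethasone-treated 27.860; Rpl13a vehicle 20.560; Rpl13a dexamethasone-treated 20.610
ΔCt(vehicle) = 30.380 − 20.560 = 9.820
ΔCt(dexamethasone-treated) = 27.860 − 20.610 = 7.250
ΔΔCt = 7.250 − 9.820 = -2.570
Fold change = 2^(−(-2.570)) = 2^2.570 = 5.9381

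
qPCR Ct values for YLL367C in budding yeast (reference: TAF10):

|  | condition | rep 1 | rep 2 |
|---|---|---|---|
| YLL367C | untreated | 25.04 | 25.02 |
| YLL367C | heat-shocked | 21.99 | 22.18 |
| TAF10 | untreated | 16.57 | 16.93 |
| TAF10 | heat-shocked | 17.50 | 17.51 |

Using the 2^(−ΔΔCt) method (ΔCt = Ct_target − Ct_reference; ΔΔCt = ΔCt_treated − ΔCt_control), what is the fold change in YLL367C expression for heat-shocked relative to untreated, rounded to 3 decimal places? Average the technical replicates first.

12.996

Mean Ct: YLL367C untreated 25.030; YLL367C heat-shocked 22.085; TAF10 untreated 16.750; TAF10 heat-shocked 17.505
ΔCt(untreated) = 25.030 − 16.750 = 8.280
ΔCt(heat-shocked) = 22.085 − 17.505 = 4.580
ΔΔCt = 4.580 − 8.280 = -3.700
Fold change = 2^(−(-3.700)) = 2^3.700 = 12.9960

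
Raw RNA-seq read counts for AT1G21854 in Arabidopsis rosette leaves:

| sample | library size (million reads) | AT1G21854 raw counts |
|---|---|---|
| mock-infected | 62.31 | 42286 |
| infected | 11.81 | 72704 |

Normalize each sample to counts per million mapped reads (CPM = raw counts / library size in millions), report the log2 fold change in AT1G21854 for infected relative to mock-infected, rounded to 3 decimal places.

CPM(mock-infected) = 42286 / 62.31 = 678.6391
CPM(infected) = 72704 / 11.81 = 6156.1389
Fold change = 6156.1389 / 678.6391 = 9.07130
log2(9.07130) = 3.1813

3.181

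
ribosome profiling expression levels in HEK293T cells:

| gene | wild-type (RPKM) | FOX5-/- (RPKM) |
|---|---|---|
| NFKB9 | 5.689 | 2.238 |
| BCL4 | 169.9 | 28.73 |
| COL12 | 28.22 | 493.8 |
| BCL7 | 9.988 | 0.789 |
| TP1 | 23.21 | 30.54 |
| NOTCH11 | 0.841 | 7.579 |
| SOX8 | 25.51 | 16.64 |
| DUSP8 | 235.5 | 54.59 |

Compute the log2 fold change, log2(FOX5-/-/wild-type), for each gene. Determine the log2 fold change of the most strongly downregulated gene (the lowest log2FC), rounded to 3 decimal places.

log2(2.238/5.689) = -1.346  (NFKB9)
log2(28.73/169.9) = -2.564  (BCL4)
log2(493.8/28.22) = 4.129  (COL12)
log2(0.789/9.988) = -3.662  (BCL7)
log2(30.54/23.21) = 0.396  (TP1)
log2(7.579/0.841) = 3.172  (NOTCH11)
log2(16.64/25.51) = -0.616  (SOX8)
log2(54.59/235.5) = -2.109  (DUSP8)
BCL7 is most strongly downregulated.

-3.662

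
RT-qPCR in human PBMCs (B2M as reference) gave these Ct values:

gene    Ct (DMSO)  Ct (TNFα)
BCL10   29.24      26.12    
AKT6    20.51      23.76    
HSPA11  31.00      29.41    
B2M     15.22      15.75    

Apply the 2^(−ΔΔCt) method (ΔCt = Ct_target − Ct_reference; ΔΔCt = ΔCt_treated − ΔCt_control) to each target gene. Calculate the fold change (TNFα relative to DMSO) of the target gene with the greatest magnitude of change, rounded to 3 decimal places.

BCL10: ΔΔCt = (26.12−15.75) − (29.24−15.22) = 10.37 − 14.02 = -3.65; fold change = 2^3.65 = 12.553
AKT6: ΔΔCt = (23.76−15.75) − (20.51−15.22) = 8.01 − 5.29 = 2.72; fold change = 2^-2.72 = 0.152
HSPA11: ΔΔCt = (29.41−15.75) − (31.00−15.22) = 13.66 − 15.78 = -2.12; fold change = 2^2.12 = 4.347
BCL10 has the largest |ΔΔCt| = 3.65.

12.553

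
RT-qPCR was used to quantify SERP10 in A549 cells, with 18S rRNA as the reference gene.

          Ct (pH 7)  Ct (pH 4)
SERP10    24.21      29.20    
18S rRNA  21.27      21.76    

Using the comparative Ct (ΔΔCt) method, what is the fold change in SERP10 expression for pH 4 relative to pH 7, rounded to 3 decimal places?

0.044

ΔCt(pH 7) = 24.210 − 21.270 = 2.940
ΔCt(pH 4) = 29.200 − 21.760 = 7.440
ΔΔCt = 7.440 − 2.940 = 4.500
Fold change = 2^(−4.500) = 0.0442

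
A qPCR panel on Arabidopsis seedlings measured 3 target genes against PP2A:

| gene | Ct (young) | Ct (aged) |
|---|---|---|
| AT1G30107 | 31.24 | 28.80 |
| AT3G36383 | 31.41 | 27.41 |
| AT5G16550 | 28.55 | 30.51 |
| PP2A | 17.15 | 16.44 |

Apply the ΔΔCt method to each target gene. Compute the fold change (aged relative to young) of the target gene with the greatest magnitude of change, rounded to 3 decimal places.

9.781

AT1G30107: ΔΔCt = (28.80−16.44) − (31.24−17.15) = 12.36 − 14.09 = -1.73; fold change = 2^1.73 = 3.317
AT3G36383: ΔΔCt = (27.41−16.44) − (31.41−17.15) = 10.97 − 14.26 = -3.29; fold change = 2^3.29 = 9.781
AT5G16550: ΔΔCt = (30.51−16.44) − (28.55−17.15) = 14.07 − 11.40 = 2.67; fold change = 2^-2.67 = 0.157
AT3G36383 has the largest |ΔΔCt| = 3.29.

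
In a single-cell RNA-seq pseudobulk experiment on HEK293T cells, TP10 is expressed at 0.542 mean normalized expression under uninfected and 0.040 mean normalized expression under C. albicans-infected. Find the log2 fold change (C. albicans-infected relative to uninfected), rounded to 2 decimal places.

-3.76

Fold change = 0.040 / 0.542 = 0.0738
log2(0.0738) = -3.760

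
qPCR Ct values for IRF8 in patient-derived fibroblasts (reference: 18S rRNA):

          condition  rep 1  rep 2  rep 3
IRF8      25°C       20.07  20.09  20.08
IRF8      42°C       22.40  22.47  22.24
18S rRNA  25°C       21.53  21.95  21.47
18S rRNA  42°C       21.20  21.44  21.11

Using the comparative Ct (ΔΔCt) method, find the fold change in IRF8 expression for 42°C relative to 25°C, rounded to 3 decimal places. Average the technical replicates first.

Mean Ct: IRF8 25°C 20.080; IRF8 42°C 22.370; 18S rRNA 25°C 21.650; 18S rRNA 42°C 21.250
ΔCt(25°C) = 20.080 − 21.650 = -1.570
ΔCt(42°C) = 22.370 − 21.250 = 1.120
ΔΔCt = 1.120 − (-1.570) = 2.690
Fold change = 2^(−2.690) = 0.1550

0.155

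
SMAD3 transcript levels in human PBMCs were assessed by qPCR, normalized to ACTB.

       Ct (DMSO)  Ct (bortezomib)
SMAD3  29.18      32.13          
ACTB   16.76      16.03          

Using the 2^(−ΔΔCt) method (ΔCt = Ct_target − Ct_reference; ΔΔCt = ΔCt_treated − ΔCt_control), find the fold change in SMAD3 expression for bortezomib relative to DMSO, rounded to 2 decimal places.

ΔCt(DMSO) = 29.180 − 16.760 = 12.420
ΔCt(bortezomib) = 32.130 − 16.030 = 16.100
ΔΔCt = 16.100 − 12.420 = 3.680
Fold change = 2^(−3.680) = 0.078

0.08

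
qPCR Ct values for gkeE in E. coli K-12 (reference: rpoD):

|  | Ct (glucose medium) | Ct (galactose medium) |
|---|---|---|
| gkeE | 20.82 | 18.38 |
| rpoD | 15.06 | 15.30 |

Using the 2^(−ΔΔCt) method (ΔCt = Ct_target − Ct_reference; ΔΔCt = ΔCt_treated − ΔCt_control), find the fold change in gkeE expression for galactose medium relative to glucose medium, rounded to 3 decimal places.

ΔCt(glucose medium) = 20.820 − 15.060 = 5.760
ΔCt(galactose medium) = 18.380 − 15.300 = 3.080
ΔΔCt = 3.080 − 5.760 = -2.680
Fold change = 2^(−(-2.680)) = 2^2.680 = 6.4086

6.409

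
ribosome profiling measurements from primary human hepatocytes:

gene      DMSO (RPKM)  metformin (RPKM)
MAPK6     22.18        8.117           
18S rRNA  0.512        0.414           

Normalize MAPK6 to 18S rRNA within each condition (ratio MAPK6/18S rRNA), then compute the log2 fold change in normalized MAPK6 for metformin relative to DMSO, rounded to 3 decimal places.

-1.144

MAPK6/18S rRNA (DMSO) = 22.18 / 0.512 = 43.32
MAPK6/18S rRNA (metformin) = 8.117 / 0.414 = 19.606
Fold change = 19.606 / 43.32 = 0.4526
log2(0.4526) = -1.1437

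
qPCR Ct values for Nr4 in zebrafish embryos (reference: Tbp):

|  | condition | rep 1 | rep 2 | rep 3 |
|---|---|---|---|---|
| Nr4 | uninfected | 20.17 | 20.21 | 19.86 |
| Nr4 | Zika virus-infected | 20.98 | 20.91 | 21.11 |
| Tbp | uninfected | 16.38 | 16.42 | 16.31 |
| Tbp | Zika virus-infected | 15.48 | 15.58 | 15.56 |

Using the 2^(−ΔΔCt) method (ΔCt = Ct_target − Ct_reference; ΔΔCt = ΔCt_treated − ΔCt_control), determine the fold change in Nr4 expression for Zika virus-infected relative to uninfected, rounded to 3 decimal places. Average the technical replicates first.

Mean Ct: Nr4 uninfected 20.080; Nr4 Zika virus-infected 21.000; Tbp uninfected 16.370; Tbp Zika virus-infected 15.540
ΔCt(uninfected) = 20.080 − 16.370 = 3.710
ΔCt(Zika virus-infected) = 21.000 − 15.540 = 5.460
ΔΔCt = 5.460 − 3.710 = 1.750
Fold change = 2^(−1.750) = 0.2973

0.297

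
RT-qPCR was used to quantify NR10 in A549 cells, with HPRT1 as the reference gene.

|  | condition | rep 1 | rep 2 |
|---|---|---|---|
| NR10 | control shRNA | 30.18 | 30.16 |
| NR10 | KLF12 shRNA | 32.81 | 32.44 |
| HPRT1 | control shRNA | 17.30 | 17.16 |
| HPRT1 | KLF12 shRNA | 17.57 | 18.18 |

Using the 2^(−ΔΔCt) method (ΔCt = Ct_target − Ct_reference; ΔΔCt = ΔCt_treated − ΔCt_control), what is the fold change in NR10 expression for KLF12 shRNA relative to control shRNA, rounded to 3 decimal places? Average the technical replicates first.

0.285

Mean Ct: NR10 control shRNA 30.170; NR10 KLF12 shRNA 32.625; HPRT1 control shRNA 17.230; HPRT1 KLF12 shRNA 17.875
ΔCt(control shRNA) = 30.170 − 17.230 = 12.940
ΔCt(KLF12 shRNA) = 32.625 − 17.875 = 14.750
ΔΔCt = 14.750 − 12.940 = 1.810
Fold change = 2^(−1.810) = 0.2852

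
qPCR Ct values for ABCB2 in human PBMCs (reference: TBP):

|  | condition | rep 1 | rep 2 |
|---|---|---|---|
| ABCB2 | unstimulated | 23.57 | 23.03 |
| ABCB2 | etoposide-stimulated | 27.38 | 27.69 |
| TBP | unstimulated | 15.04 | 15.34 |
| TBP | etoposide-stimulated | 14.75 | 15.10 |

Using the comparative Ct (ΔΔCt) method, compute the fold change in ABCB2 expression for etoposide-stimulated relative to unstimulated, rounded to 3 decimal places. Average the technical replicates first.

0.044

Mean Ct: ABCB2 unstimulated 23.300; ABCB2 etoposide-stimulated 27.535; TBP unstimulated 15.190; TBP etoposide-stimulated 14.925
ΔCt(unstimulated) = 23.300 − 15.190 = 8.110
ΔCt(etoposide-stimulated) = 27.535 − 14.925 = 12.610
ΔΔCt = 12.610 − 8.110 = 4.500
Fold change = 2^(−4.500) = 0.0442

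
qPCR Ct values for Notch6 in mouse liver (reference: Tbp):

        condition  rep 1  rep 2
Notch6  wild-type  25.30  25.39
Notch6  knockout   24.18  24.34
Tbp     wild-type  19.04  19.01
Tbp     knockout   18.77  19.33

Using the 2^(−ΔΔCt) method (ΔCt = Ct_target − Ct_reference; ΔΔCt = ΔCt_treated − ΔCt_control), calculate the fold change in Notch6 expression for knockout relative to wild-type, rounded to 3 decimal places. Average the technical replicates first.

2.158

Mean Ct: Notch6 wild-type 25.345; Notch6 knockout 24.260; Tbp wild-type 19.025; Tbp knockout 19.050
ΔCt(wild-type) = 25.345 − 19.025 = 6.320
ΔCt(knockout) = 24.260 − 19.050 = 5.210
ΔΔCt = 5.210 − 6.320 = -1.110
Fold change = 2^(−(-1.110)) = 2^1.110 = 2.1585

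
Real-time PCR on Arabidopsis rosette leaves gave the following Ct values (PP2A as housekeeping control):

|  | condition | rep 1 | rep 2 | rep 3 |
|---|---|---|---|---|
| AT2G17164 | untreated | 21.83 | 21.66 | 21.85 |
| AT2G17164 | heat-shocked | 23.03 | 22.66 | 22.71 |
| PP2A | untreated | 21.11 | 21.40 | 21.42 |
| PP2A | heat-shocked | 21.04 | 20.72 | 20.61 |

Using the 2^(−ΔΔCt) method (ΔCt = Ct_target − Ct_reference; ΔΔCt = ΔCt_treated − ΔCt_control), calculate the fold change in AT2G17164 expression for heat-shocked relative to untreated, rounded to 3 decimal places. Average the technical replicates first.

Mean Ct: AT2G17164 untreated 21.780; AT2G17164 heat-shocked 22.800; PP2A untreated 21.310; PP2A heat-shocked 20.790
ΔCt(untreated) = 21.780 − 21.310 = 0.470
ΔCt(heat-shocked) = 22.800 − 20.790 = 2.010
ΔΔCt = 2.010 − 0.470 = 1.540
Fold change = 2^(−1.540) = 0.3439

0.344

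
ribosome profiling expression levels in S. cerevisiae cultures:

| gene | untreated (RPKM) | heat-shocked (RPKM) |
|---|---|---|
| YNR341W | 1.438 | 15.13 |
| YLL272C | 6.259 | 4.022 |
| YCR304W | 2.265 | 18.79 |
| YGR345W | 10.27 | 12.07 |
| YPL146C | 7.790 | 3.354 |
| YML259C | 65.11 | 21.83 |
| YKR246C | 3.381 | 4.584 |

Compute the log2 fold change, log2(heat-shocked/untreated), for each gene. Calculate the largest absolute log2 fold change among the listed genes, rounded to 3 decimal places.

3.395

log2(15.13/1.438) = 3.395  (YNR341W)
log2(4.022/6.259) = -0.638  (YLL272C)
log2(18.79/2.265) = 3.052  (YCR304W)
log2(12.07/10.27) = 0.233  (YGR345W)
log2(3.354/7.790) = -1.216  (YPL146C)
log2(21.83/65.11) = -1.577  (YML259C)
log2(4.584/3.381) = 0.439  (YKR246C)
The largest magnitude belongs to YNR341W.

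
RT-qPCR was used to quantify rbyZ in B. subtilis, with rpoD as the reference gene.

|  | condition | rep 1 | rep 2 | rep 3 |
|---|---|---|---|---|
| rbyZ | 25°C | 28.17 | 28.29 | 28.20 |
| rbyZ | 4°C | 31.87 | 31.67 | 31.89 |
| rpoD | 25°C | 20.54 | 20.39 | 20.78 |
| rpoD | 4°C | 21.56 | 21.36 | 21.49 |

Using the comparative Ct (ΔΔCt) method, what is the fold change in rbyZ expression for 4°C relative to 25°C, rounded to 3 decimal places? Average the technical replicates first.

Mean Ct: rbyZ 25°C 28.220; rbyZ 4°C 31.810; rpoD 25°C 20.570; rpoD 4°C 21.470
ΔCt(25°C) = 28.220 − 20.570 = 7.650
ΔCt(4°C) = 31.810 − 21.470 = 10.340
ΔΔCt = 10.340 − 7.650 = 2.690
Fold change = 2^(−2.690) = 0.1550

0.155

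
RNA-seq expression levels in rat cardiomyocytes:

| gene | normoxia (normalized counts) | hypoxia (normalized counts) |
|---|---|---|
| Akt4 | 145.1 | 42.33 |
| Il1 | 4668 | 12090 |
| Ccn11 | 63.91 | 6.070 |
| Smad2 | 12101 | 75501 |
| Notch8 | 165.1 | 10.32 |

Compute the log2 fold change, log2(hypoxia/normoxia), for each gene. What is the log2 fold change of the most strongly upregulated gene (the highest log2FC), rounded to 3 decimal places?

log2(42.33/145.1) = -1.777  (Akt4)
log2(12090/4668) = 1.373  (Il1)
log2(6.070/63.91) = -3.396  (Ccn11)
log2(75501/12101) = 2.641  (Smad2)
log2(10.32/165.1) = -4.000  (Notch8)
Smad2 is most strongly upregulated.

2.641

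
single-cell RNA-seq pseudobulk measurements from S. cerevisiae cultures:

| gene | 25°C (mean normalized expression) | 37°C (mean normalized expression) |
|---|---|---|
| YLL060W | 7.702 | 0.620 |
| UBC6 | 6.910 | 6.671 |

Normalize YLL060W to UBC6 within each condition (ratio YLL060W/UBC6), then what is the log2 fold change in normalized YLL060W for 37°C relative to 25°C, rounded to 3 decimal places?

-3.584

YLL060W/UBC6 (25°C) = 7.702 / 6.910 = 1.1146
YLL060W/UBC6 (37°C) = 0.620 / 6.671 = 0.09294
Fold change = 0.09294 / 1.1146 = 0.0834
log2(0.0834) = -3.5841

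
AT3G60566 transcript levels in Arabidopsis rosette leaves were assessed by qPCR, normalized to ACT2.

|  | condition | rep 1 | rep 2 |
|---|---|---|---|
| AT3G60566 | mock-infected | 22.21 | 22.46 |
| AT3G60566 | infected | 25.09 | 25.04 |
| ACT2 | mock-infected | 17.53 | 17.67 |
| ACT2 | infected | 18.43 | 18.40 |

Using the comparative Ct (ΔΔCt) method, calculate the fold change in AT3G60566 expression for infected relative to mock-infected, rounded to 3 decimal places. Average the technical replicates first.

Mean Ct: AT3G60566 mock-infected 22.335; AT3G60566 infected 25.065; ACT2 mock-infected 17.600; ACT2 infected 18.415
ΔCt(mock-infected) = 22.335 − 17.600 = 4.735
ΔCt(infected) = 25.065 − 18.415 = 6.650
ΔΔCt = 6.650 − 4.735 = 1.915
Fold change = 2^(−1.915) = 0.2652

0.265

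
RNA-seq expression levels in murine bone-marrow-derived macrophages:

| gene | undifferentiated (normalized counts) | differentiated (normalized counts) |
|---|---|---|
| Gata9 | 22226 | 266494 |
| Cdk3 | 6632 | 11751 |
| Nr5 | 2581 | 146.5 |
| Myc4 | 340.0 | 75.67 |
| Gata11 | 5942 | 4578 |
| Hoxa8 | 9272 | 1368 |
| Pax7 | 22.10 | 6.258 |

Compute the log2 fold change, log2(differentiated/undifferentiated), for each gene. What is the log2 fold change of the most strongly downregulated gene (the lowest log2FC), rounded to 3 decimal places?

-4.139

log2(266494/22226) = 3.584  (Gata9)
log2(11751/6632) = 0.825  (Cdk3)
log2(146.5/2581) = -4.139  (Nr5)
log2(75.67/340.0) = -2.168  (Myc4)
log2(4578/5942) = -0.376  (Gata11)
log2(1368/9272) = -2.761  (Hoxa8)
log2(6.258/22.10) = -1.820  (Pax7)
Nr5 is most strongly downregulated.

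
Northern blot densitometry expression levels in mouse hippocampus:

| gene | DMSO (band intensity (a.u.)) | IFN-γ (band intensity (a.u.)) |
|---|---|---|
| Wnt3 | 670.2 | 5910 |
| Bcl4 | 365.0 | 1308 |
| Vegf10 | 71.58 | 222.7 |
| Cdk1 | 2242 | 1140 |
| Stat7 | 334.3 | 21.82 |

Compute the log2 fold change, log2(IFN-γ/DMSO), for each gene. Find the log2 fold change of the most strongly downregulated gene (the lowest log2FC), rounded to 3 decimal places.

log2(5910/670.2) = 3.140  (Wnt3)
log2(1308/365.0) = 1.841  (Bcl4)
log2(222.7/71.58) = 1.637  (Vegf10)
log2(1140/2242) = -0.976  (Cdk1)
log2(21.82/334.3) = -3.937  (Stat7)
Stat7 is most strongly downregulated.

-3.937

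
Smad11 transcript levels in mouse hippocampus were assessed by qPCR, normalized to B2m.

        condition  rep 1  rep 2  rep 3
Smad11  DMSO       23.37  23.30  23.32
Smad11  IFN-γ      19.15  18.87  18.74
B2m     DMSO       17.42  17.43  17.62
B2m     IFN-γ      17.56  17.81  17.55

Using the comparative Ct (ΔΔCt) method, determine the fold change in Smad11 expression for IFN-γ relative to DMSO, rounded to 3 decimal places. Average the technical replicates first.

23.588

Mean Ct: Smad11 DMSO 23.330; Smad11 IFN-γ 18.920; B2m DMSO 17.490; B2m IFN-γ 17.640
ΔCt(DMSO) = 23.330 − 17.490 = 5.840
ΔCt(IFN-γ) = 18.920 − 17.640 = 1.280
ΔΔCt = 1.280 − 5.840 = -4.560
Fold change = 2^(−(-4.560)) = 2^4.560 = 23.5883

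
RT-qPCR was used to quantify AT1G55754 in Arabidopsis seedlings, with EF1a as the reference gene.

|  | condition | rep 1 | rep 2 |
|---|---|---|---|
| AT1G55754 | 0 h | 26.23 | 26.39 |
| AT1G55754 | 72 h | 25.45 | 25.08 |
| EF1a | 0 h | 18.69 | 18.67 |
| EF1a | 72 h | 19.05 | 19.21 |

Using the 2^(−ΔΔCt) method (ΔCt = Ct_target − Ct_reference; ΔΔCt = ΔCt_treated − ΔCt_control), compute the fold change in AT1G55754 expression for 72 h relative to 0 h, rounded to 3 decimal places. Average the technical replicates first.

2.819

Mean Ct: AT1G55754 0 h 26.310; AT1G55754 72 h 25.265; EF1a 0 h 18.680; EF1a 72 h 19.130
ΔCt(0 h) = 26.310 − 18.680 = 7.630
ΔCt(72 h) = 25.265 − 19.130 = 6.135
ΔΔCt = 6.135 − 7.630 = -1.495
Fold change = 2^(−(-1.495)) = 2^1.495 = 2.8186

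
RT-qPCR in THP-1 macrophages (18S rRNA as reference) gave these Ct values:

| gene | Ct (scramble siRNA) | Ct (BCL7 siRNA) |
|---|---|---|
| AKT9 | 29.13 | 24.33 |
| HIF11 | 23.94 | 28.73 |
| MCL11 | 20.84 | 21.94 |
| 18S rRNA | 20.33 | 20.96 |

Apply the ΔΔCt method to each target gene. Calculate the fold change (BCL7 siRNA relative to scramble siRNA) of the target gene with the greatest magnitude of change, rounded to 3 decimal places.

AKT9: ΔΔCt = (24.33−20.96) − (29.13−20.33) = 3.37 − 8.80 = -5.43; fold change = 2^5.43 = 43.111
HIF11: ΔΔCt = (28.73−20.96) − (23.94−20.33) = 7.77 − 3.61 = 4.16; fold change = 2^-4.16 = 0.056
MCL11: ΔΔCt = (21.94−20.96) − (20.84−20.33) = 0.98 − 0.51 = 0.47; fold change = 2^-0.47 = 0.722
AKT9 has the largest |ΔΔCt| = 5.43.

43.111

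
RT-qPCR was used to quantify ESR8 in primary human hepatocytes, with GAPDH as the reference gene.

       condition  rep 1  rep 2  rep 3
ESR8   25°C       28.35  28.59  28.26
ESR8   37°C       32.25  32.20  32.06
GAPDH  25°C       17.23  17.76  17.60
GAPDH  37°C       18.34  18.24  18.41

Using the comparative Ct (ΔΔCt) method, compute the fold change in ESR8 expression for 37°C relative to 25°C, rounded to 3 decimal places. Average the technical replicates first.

0.128

Mean Ct: ESR8 25°C 28.400; ESR8 37°C 32.170; GAPDH 25°C 17.530; GAPDH 37°C 18.330
ΔCt(25°C) = 28.400 − 17.530 = 10.870
ΔCt(37°C) = 32.170 − 18.330 = 13.840
ΔΔCt = 13.840 − 10.870 = 2.970
Fold change = 2^(−2.970) = 0.1276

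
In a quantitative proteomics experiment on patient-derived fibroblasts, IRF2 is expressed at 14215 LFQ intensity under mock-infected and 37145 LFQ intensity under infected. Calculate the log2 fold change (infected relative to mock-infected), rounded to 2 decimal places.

1.39

Fold change = 37145 / 14215 = 2.6131
log2(2.6131) = 1.386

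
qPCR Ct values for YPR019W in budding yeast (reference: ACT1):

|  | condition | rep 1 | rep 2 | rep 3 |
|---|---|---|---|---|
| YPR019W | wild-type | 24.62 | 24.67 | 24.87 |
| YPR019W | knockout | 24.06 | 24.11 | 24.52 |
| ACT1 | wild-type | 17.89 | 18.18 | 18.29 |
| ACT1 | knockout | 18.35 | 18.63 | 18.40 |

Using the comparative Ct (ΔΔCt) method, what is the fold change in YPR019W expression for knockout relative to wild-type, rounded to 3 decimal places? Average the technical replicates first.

Mean Ct: YPR019W wild-type 24.720; YPR019W knockout 24.230; ACT1 wild-type 18.120; ACT1 knockout 18.460
ΔCt(wild-type) = 24.720 − 18.120 = 6.600
ΔCt(knockout) = 24.230 − 18.460 = 5.770
ΔΔCt = 5.770 − 6.600 = -0.830
Fold change = 2^(−(-0.830)) = 2^0.830 = 1.7777

1.778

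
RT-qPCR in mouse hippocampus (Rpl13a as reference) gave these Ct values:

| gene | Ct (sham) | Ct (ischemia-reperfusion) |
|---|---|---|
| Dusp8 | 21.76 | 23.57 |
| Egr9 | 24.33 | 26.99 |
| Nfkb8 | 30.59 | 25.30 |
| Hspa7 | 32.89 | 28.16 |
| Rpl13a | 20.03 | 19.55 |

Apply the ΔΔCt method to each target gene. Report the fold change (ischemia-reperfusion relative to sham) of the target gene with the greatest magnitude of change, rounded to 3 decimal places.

Dusp8: ΔΔCt = (23.57−19.55) − (21.76−20.03) = 4.02 − 1.73 = 2.29; fold change = 2^-2.29 = 0.204
Egr9: ΔΔCt = (26.99−19.55) − (24.33−20.03) = 7.44 − 4.30 = 3.14; fold change = 2^-3.14 = 0.113
Nfkb8: ΔΔCt = (25.30−19.55) − (30.59−20.03) = 5.75 − 10.56 = -4.81; fold change = 2^4.81 = 28.051
Hspa7: ΔΔCt = (28.16−19.55) − (32.89−20.03) = 8.61 − 12.86 = -4.25; fold change = 2^4.25 = 19.027
Nfkb8 has the largest |ΔΔCt| = 4.81.

28.051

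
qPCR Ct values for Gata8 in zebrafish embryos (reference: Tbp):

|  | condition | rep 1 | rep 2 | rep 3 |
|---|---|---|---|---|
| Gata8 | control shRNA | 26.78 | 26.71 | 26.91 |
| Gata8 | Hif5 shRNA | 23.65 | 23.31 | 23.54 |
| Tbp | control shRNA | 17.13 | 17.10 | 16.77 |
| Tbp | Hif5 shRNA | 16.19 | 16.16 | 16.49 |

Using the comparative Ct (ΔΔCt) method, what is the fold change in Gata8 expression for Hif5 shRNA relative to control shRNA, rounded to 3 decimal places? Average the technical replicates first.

5.979

Mean Ct: Gata8 control shRNA 26.800; Gata8 Hif5 shRNA 23.500; Tbp control shRNA 17.000; Tbp Hif5 shRNA 16.280
ΔCt(control shRNA) = 26.800 − 17.000 = 9.800
ΔCt(Hif5 shRNA) = 23.500 − 16.280 = 7.220
ΔΔCt = 7.220 − 9.800 = -2.580
Fold change = 2^(−(-2.580)) = 2^2.580 = 5.9794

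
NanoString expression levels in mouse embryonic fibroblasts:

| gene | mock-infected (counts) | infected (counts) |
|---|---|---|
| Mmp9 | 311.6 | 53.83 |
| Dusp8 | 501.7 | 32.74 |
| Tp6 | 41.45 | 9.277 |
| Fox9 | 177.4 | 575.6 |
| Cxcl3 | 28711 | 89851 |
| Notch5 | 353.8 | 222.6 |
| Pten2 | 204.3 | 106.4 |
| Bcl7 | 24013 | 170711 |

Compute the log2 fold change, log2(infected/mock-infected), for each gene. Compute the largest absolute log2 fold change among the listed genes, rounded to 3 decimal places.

log2(53.83/311.6) = -2.533  (Mmp9)
log2(32.74/501.7) = -3.938  (Dusp8)
log2(9.277/41.45) = -2.160  (Tp6)
log2(575.6/177.4) = 1.698  (Fox9)
log2(89851/28711) = 1.646  (Cxcl3)
log2(222.6/353.8) = -0.668  (Notch5)
log2(106.4/204.3) = -0.941  (Pten2)
log2(170711/24013) = 2.830  (Bcl7)
The largest magnitude belongs to Dusp8.

3.938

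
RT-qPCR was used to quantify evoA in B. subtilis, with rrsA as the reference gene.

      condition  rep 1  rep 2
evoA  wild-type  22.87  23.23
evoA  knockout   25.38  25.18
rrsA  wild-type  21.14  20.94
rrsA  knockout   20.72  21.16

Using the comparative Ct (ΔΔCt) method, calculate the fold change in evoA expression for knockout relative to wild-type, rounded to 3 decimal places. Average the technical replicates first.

0.199

Mean Ct: evoA wild-type 23.050; evoA knockout 25.280; rrsA wild-type 21.040; rrsA knockout 20.940
ΔCt(wild-type) = 23.050 − 21.040 = 2.010
ΔCt(knockout) = 25.280 − 20.940 = 4.340
ΔΔCt = 4.340 − 2.010 = 2.330
Fold change = 2^(−2.330) = 0.1989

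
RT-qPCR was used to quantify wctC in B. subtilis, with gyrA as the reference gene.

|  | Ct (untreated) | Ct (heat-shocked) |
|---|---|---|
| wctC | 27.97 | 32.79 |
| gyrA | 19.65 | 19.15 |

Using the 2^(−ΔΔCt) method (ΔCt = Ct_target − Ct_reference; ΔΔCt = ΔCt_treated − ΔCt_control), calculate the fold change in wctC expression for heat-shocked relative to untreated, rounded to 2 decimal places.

ΔCt(untreated) = 27.970 − 19.650 = 8.320
ΔCt(heat-shocked) = 32.790 − 19.150 = 13.640
ΔΔCt = 13.640 − 8.320 = 5.320
Fold change = 2^(−5.320) = 0.025

0.03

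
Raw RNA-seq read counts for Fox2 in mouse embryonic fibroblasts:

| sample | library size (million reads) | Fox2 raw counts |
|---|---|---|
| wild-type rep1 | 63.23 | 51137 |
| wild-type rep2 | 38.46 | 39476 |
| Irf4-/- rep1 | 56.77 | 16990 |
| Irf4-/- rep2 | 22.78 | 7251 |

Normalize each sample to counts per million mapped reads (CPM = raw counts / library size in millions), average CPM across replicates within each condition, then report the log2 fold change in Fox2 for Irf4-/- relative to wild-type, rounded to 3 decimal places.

CPM(wild-type rep1) = 51137 / 63.23 = 808.7458
CPM(wild-type rep2) = 39476 / 38.46 = 1026.4171
CPM(Irf4-/- rep1) = 16990 / 56.77 = 299.2778
CPM(Irf4-/- rep2) = 7251 / 22.78 = 318.3055
mean CPM(wild-type) = 917.5815; mean CPM(Irf4-/-) = 308.7917
Fold change = 308.7917 / 917.5815 = 0.33653
log2(0.33653) = -1.5712

-1.571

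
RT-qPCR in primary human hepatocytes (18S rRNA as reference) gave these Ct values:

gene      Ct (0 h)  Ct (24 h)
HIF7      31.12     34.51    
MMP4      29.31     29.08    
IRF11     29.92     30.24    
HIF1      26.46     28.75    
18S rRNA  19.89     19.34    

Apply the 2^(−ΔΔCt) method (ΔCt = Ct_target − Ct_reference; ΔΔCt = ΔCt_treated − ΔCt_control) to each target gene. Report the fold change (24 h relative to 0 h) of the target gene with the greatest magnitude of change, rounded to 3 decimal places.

0.065

HIF7: ΔΔCt = (34.51−19.34) − (31.12−19.89) = 15.17 − 11.23 = 3.94; fold change = 2^-3.94 = 0.065
MMP4: ΔΔCt = (29.08−19.34) − (29.31−19.89) = 9.74 − 9.42 = 0.32; fold change = 2^-0.32 = 0.801
IRF11: ΔΔCt = (30.24−19.34) − (29.92−19.89) = 10.90 − 10.03 = 0.87; fold change = 2^-0.87 = 0.547
HIF1: ΔΔCt = (28.75−19.34) − (26.46−19.89) = 9.41 − 6.57 = 2.84; fold change = 2^-2.84 = 0.140
HIF7 has the largest |ΔΔCt| = 3.94.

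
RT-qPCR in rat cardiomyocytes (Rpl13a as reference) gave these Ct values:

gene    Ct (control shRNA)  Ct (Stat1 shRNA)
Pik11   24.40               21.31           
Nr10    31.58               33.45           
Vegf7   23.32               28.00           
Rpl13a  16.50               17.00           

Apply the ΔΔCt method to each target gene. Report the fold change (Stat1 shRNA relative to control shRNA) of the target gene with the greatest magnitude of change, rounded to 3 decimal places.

0.055

Pik11: ΔΔCt = (21.31−17.00) − (24.40−16.50) = 4.31 − 7.90 = -3.59; fold change = 2^3.59 = 12.042
Nr10: ΔΔCt = (33.45−17.00) − (31.58−16.50) = 16.45 − 15.08 = 1.37; fold change = 2^-1.37 = 0.387
Vegf7: ΔΔCt = (28.00−17.00) − (23.32−16.50) = 11.00 − 6.82 = 4.18; fold change = 2^-4.18 = 0.055
Vegf7 has the largest |ΔΔCt| = 4.18.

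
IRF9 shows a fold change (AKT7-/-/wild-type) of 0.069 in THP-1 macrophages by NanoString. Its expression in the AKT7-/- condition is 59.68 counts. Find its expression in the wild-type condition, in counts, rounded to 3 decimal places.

wild-type expression = 59.68 / 0.069 = 864.928

864.928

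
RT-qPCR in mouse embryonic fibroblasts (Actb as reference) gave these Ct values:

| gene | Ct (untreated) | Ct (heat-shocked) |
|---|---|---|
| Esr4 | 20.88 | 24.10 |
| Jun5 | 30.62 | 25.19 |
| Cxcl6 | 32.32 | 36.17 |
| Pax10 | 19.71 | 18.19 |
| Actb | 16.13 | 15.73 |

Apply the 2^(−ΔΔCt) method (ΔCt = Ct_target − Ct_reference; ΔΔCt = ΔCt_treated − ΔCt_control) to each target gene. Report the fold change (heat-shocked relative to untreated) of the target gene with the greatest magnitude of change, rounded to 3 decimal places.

Esr4: ΔΔCt = (24.10−15.73) − (20.88−16.13) = 8.37 − 4.75 = 3.62; fold change = 2^-3.62 = 0.081
Jun5: ΔΔCt = (25.19−15.73) − (30.62−16.13) = 9.46 − 14.49 = -5.03; fold change = 2^5.03 = 32.672
Cxcl6: ΔΔCt = (36.17−15.73) − (32.32−16.13) = 20.44 − 16.19 = 4.25; fold change = 2^-4.25 = 0.053
Pax10: ΔΔCt = (18.19−15.73) − (19.71−16.13) = 2.46 − 3.58 = -1.12; fold change = 2^1.12 = 2.173
Jun5 has the largest |ΔΔCt| = 5.03.

32.672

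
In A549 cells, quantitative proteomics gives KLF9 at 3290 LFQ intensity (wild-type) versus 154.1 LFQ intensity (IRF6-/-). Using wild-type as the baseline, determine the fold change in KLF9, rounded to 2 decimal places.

Fold change = 154.1 / 3290 = 0.047
KLF9 is downregulated.

0.05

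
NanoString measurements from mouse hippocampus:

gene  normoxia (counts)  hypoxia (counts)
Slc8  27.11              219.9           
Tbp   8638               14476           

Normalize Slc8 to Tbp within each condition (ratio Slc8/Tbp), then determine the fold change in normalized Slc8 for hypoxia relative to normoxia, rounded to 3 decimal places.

4.840

Slc8/Tbp (normoxia) = 27.11 / 8638 = 0.0031385
Slc8/Tbp (hypoxia) = 219.9 / 14476 = 0.015191
Fold change = 0.015191 / 0.0031385 = 4.8402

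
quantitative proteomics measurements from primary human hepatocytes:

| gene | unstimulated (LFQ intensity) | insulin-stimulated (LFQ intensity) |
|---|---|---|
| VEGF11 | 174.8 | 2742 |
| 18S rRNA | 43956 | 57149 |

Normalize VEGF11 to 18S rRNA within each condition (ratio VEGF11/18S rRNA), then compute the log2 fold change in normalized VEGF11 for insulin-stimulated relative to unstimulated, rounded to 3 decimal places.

3.593

VEGF11/18S rRNA (unstimulated) = 174.8 / 43956 = 0.0039767
VEGF11/18S rRNA (insulin-stimulated) = 2742 / 57149 = 0.04798
Fold change = 0.04798 / 0.0039767 = 12.0652
log2(12.0652) = 3.5928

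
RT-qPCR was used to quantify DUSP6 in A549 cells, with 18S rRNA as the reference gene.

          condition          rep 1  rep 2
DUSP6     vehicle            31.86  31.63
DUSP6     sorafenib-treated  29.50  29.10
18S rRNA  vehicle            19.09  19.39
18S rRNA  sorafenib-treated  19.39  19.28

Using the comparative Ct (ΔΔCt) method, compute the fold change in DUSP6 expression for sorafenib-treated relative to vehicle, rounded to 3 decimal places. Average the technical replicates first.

Mean Ct: DUSP6 vehicle 31.745; DUSP6 sorafenib-treated 29.300; 18S rRNA vehicle 19.240; 18S rRNA sorafenib-treated 19.335
ΔCt(vehicle) = 31.745 − 19.240 = 12.505
ΔCt(sorafenib-treated) = 29.300 − 19.335 = 9.965
ΔΔCt = 9.965 − 12.505 = -2.540
Fold change = 2^(−(-2.540)) = 2^2.540 = 5.8159

5.816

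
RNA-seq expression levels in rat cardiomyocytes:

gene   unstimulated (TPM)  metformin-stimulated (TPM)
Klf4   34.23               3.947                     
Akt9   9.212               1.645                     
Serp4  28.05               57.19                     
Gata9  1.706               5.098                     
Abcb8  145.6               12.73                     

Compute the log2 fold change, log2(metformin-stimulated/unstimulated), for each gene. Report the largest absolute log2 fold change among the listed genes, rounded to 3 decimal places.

3.516

log2(3.947/34.23) = -3.116  (Klf4)
log2(1.645/9.212) = -2.485  (Akt9)
log2(57.19/28.05) = 1.028  (Serp4)
log2(5.098/1.706) = 1.579  (Gata9)
log2(12.73/145.6) = -3.516  (Abcb8)
The largest magnitude belongs to Abcb8.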